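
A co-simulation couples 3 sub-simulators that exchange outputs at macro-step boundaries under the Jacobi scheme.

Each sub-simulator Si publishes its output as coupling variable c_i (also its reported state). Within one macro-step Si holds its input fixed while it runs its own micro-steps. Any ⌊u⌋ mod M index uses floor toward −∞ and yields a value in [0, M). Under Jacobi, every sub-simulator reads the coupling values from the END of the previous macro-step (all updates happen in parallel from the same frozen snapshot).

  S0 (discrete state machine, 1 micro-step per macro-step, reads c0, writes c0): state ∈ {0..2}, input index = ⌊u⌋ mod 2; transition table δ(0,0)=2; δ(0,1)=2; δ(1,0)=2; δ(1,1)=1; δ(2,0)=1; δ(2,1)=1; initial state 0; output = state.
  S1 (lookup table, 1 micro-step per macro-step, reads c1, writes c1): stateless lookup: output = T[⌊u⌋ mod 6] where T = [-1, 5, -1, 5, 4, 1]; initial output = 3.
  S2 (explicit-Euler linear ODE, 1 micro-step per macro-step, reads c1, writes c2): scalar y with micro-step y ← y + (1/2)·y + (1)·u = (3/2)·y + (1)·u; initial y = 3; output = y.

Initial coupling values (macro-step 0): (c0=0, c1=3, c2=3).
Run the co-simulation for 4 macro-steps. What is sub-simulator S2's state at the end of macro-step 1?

macro 1: S0 reads c0=0 → after 1×micro: 2; S1 reads c1=3 → after 1×micro: 5; S2 reads c1=3 → after 1×micro: 15/2 ⇒ (c0=2, c1=5, c2=15/2)
macro 2: S0 reads c0=2 → after 1×micro: 1; S1 reads c1=5 → after 1×micro: 1; S2 reads c1=5 → after 1×micro: 65/4 ⇒ (c0=1, c1=1, c2=65/4)
macro 3: S0 reads c0=1 → after 1×micro: 1; S1 reads c1=1 → after 1×micro: 5; S2 reads c1=1 → after 1×micro: 203/8 ⇒ (c0=1, c1=5, c2=203/8)
macro 4: S0 reads c0=1 → after 1×micro: 1; S1 reads c1=5 → after 1×micro: 1; S2 reads c1=5 → after 1×micro: 689/16 ⇒ (c0=1, c1=1, c2=689/16)

S2 state at macro-step 1 = 15/2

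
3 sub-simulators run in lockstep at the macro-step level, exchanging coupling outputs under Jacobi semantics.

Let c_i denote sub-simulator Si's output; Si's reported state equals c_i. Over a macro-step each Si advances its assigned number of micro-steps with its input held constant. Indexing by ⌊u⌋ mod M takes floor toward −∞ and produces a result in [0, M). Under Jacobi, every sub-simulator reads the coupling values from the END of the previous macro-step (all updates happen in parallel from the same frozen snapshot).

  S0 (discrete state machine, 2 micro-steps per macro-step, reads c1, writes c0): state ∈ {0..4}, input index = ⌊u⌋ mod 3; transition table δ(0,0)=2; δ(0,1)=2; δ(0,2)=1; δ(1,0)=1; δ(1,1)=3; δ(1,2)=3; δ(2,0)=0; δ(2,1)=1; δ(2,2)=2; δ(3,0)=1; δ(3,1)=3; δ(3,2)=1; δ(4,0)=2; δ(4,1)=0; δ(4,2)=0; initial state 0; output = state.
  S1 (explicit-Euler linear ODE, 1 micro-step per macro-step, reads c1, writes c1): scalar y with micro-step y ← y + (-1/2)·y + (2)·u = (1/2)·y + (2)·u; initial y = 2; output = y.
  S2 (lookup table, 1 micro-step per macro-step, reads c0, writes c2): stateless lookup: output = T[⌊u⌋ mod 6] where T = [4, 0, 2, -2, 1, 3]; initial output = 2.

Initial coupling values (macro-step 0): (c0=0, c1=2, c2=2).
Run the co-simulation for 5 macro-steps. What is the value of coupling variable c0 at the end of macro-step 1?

macro 1: S0 reads c1=2 → after 2×micro: 3; S1 reads c1=2 → after 1×micro: 5; S2 reads c0=0 → after 1×micro: 4 ⇒ (c0=3, c1=5, c2=4)
macro 2: S0 reads c1=5 → after 2×micro: 3; S1 reads c1=5 → after 1×micro: 25/2; S2 reads c0=3 → after 1×micro: -2 ⇒ (c0=3, c1=25/2, c2=-2)
macro 3: S0 reads c1=25/2 → after 2×micro: 1; S1 reads c1=25/2 → after 1×micro: 125/4; S2 reads c0=3 → after 1×micro: -2 ⇒ (c0=1, c1=125/4, c2=-2)
macro 4: S0 reads c1=125/4 → after 2×micro: 3; S1 reads c1=125/4 → after 1×micro: 625/8; S2 reads c0=1 → after 1×micro: 0 ⇒ (c0=3, c1=625/8, c2=0)
macro 5: S0 reads c1=625/8 → after 2×micro: 1; S1 reads c1=625/8 → after 1×micro: 3125/16; S2 reads c0=3 → after 1×micro: -2 ⇒ (c0=1, c1=3125/16, c2=-2)

c0 at macro-step 1 = 3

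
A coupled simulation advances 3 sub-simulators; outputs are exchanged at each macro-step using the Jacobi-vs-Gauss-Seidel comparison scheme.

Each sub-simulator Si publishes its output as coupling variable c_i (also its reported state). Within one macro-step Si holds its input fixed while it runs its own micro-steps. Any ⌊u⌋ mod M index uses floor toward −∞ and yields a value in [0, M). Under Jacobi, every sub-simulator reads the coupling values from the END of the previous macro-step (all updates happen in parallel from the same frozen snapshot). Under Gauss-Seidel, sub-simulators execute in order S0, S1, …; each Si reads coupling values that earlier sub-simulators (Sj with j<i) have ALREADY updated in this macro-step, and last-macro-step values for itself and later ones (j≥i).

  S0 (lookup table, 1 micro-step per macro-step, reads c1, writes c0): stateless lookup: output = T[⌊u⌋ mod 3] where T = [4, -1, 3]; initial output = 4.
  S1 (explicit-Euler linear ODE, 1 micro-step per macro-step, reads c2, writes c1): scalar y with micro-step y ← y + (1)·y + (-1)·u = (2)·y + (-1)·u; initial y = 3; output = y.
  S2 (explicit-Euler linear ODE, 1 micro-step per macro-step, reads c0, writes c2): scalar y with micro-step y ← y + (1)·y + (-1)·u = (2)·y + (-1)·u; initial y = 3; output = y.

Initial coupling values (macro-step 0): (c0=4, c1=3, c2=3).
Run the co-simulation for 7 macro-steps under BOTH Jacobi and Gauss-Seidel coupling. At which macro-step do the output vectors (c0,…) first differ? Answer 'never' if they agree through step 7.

first divergence at macro-step: 3

[Jacobi] macro 1: S0 reads c1=3 → after 1×micro: 4; S1 reads c2=3 → after 1×micro: 3; S2 reads c0=4 → after 1×micro: 2 ⇒ (c0=4, c1=3, c2=2)
[Jacobi] macro 2: S0 reads c1=3 → after 1×micro: 4; S1 reads c2=2 → after 1×micro: 4; S2 reads c0=4 → after 1×micro: 0 ⇒ (c0=4, c1=4, c2=0)
[Jacobi] macro 3: S0 reads c1=4 → after 1×micro: -1; S1 reads c2=0 → after 1×micro: 8; S2 reads c0=4 → after 1×micro: -4 ⇒ (c0=-1, c1=8, c2=-4)
[Jacobi] macro 4: S0 reads c1=8 → after 1×micro: 3; S1 reads c2=-4 → after 1×micro: 20; S2 reads c0=-1 → after 1×micro: -7 ⇒ (c0=3, c1=20, c2=-7)
[Jacobi] macro 5: S0 reads c1=20 → after 1×micro: 3; S1 reads c2=-7 → after 1×micro: 47; S2 reads c0=3 → after 1×micro: -17 ⇒ (c0=3, c1=47, c2=-17)
[Jacobi] macro 6: S0 reads c1=47 → after 1×micro: 3; S1 reads c2=-17 → after 1×micro: 111; S2 reads c0=3 → after 1×micro: -37 ⇒ (c0=3, c1=111, c2=-37)
[Jacobi] macro 7: S0 reads c1=111 → after 1×micro: 4; S1 reads c2=-37 → after 1×micro: 259; S2 reads c0=3 → after 1×micro: -77 ⇒ (c0=4, c1=259, c2=-77)
[Gauss-Seidel] macro 1: S0 reads c1=3 → after 1×micro: 4; S1 reads c2=3 → after 1×micro: 3; S2 reads c0=4 → after 1×micro: 2 ⇒ (c0=4, c1=3, c2=2)
[Gauss-Seidel] macro 2: S0 reads c1=3 → after 1×micro: 4; S1 reads c2=2 → after 1×micro: 4; S2 reads c0=4 → after 1×micro: 0 ⇒ (c0=4, c1=4, c2=0)
[Gauss-Seidel] macro 3: S0 reads c1=4 → after 1×micro: -1; S1 reads c2=0 → after 1×micro: 8; S2 reads c0=-1 → after 1×micro: 1 ⇒ (c0=-1, c1=8, c2=1)
[Gauss-Seidel] macro 4: S0 reads c1=8 → after 1×micro: 3; S1 reads c2=1 → after 1×micro: 15; S2 reads c0=3 → after 1×micro: -1 ⇒ (c0=3, c1=15, c2=-1)
[Gauss-Seidel] macro 5: S0 reads c1=15 → after 1×micro: 4; S1 reads c2=-1 → after 1×micro: 31; S2 reads c0=4 → after 1×micro: -6 ⇒ (c0=4, c1=31, c2=-6)
[Gauss-Seidel] macro 6: S0 reads c1=31 → after 1×micro: -1; S1 reads c2=-6 → after 1×micro: 68; S2 reads c0=-1 → after 1×micro: -11 ⇒ (c0=-1, c1=68, c2=-11)
[Gauss-Seidel] macro 7: S0 reads c1=68 → after 1×micro: 3; S1 reads c2=-11 → after 1×micro: 147; S2 reads c0=3 → after 1×micro: -25 ⇒ (c0=3, c1=147, c2=-25)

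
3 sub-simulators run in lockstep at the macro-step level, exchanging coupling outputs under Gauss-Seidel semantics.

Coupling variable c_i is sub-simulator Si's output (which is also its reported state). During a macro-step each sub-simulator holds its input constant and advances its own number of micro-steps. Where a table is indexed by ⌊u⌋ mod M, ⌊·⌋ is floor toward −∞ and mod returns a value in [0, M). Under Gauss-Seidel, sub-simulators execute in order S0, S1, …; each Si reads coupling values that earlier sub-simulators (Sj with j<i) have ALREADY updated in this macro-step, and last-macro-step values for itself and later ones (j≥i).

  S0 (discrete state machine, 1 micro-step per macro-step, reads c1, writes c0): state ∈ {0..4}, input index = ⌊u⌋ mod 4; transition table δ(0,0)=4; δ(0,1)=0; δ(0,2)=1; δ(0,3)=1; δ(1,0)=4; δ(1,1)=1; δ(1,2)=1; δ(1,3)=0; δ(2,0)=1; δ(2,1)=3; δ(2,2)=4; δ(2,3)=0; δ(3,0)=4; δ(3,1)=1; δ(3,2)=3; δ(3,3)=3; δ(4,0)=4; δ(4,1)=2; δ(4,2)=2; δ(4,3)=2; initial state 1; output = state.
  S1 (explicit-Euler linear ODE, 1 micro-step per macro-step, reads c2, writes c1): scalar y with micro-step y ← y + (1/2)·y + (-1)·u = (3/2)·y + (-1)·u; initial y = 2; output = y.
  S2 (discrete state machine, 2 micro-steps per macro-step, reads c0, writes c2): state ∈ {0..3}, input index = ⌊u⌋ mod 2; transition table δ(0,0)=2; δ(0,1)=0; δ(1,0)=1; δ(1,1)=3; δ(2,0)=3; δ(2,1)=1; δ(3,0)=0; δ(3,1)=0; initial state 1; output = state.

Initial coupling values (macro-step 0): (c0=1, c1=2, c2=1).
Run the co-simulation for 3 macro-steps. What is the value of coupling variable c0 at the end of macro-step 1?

macro 1: S0 reads c1=2 → after 1×micro: 1; S1 reads c2=1 → after 1×micro: 2; S2 reads c0=1 → after 2×micro: 0 ⇒ (c0=1, c1=2, c2=0)
macro 2: S0 reads c1=2 → after 1×micro: 1; S1 reads c2=0 → after 1×micro: 3; S2 reads c0=1 → after 2×micro: 0 ⇒ (c0=1, c1=3, c2=0)
macro 3: S0 reads c1=3 → after 1×micro: 0; S1 reads c2=0 → after 1×micro: 9/2; S2 reads c0=0 → after 2×micro: 3 ⇒ (c0=0, c1=9/2, c2=3)

c0 at macro-step 1 = 1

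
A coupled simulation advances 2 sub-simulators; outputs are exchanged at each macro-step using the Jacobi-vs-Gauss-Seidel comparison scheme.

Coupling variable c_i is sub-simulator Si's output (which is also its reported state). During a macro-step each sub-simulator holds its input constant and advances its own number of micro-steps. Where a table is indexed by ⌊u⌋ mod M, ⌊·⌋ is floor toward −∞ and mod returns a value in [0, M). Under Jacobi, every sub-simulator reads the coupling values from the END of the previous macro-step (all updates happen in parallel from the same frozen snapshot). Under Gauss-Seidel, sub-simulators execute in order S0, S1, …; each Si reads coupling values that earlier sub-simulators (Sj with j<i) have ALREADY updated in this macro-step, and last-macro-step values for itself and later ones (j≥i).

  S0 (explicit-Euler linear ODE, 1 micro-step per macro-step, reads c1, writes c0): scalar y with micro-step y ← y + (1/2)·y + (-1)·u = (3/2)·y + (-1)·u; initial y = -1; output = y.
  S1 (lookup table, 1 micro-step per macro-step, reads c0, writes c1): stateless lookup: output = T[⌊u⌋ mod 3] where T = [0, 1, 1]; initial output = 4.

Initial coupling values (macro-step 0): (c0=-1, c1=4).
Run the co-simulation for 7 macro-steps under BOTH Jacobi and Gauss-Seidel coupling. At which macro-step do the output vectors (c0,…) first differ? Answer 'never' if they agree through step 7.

[Jacobi] macro 1: S0 reads c1=4 → after 1×micro: -11/2; S1 reads c0=-1 → after 1×micro: 1 ⇒ (c0=-11/2, c1=1)
[Jacobi] macro 2: S0 reads c1=1 → after 1×micro: -37/4; S1 reads c0=-11/2 → after 1×micro: 0 ⇒ (c0=-37/4, c1=0)
[Jacobi] macro 3: S0 reads c1=0 → after 1×micro: -111/8; S1 reads c0=-37/4 → after 1×micro: 1 ⇒ (c0=-111/8, c1=1)
[Jacobi] macro 4: S0 reads c1=1 → after 1×micro: -349/16; S1 reads c0=-111/8 → after 1×micro: 1 ⇒ (c0=-349/16, c1=1)
[Jacobi] macro 5: S0 reads c1=1 → after 1×micro: -1079/32; S1 reads c0=-349/16 → after 1×micro: 1 ⇒ (c0=-1079/32, c1=1)
[Jacobi] macro 6: S0 reads c1=1 → after 1×micro: -3301/64; S1 reads c0=-1079/32 → after 1×micro: 1 ⇒ (c0=-3301/64, c1=1)
[Jacobi] macro 7: S0 reads c1=1 → after 1×micro: -10031/128; S1 reads c0=-3301/64 → after 1×micro: 1 ⇒ (c0=-10031/128, c1=1)
[Gauss-Seidel] macro 1: S0 reads c1=4 → after 1×micro: -11/2; S1 reads c0=-11/2 → after 1×micro: 0 ⇒ (c0=-11/2, c1=0)
[Gauss-Seidel] macro 2: S0 reads c1=0 → after 1×micro: -33/4; S1 reads c0=-33/4 → after 1×micro: 0 ⇒ (c0=-33/4, c1=0)
[Gauss-Seidel] macro 3: S0 reads c1=0 → after 1×micro: -99/8; S1 reads c0=-99/8 → after 1×micro: 1 ⇒ (c0=-99/8, c1=1)
[Gauss-Seidel] macro 4: S0 reads c1=1 → after 1×micro: -313/16; S1 reads c0=-313/16 → after 1×micro: 1 ⇒ (c0=-313/16, c1=1)
[Gauss-Seidel] macro 5: S0 reads c1=1 → after 1×micro: -971/32; S1 reads c0=-971/32 → after 1×micro: 1 ⇒ (c0=-971/32, c1=1)
[Gauss-Seidel] macro 6: S0 reads c1=1 → after 1×micro: -2977/64; S1 reads c0=-2977/64 → after 1×micro: 1 ⇒ (c0=-2977/64, c1=1)
[Gauss-Seidel] macro 7: S0 reads c1=1 → after 1×micro: -9059/128; S1 reads c0=-9059/128 → after 1×micro: 1 ⇒ (c0=-9059/128, c1=1)

first divergence at macro-step: 1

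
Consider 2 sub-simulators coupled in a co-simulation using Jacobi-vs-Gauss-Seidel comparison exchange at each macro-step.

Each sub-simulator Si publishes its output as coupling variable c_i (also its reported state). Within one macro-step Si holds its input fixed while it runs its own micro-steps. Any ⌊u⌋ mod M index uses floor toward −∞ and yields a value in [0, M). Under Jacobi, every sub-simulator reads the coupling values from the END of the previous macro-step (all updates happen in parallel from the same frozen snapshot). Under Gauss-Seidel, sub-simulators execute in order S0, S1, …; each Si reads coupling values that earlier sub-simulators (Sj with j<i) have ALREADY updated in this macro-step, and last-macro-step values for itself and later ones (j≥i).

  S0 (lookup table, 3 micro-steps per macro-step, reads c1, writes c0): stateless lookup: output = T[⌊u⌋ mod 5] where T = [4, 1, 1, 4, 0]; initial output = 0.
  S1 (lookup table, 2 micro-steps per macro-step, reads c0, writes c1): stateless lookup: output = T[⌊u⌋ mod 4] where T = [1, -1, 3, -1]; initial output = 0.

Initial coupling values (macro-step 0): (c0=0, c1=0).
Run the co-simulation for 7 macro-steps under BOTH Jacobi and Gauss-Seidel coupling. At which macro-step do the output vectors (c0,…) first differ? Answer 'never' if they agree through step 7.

first divergence at macro-step: 2

[Jacobi] macro 1: S0 reads c1=0 → after 3×micro: 4; S1 reads c0=0 → after 2×micro: 1 ⇒ (c0=4, c1=1)
[Jacobi] macro 2: S0 reads c1=1 → after 3×micro: 1; S1 reads c0=4 → after 2×micro: 1 ⇒ (c0=1, c1=1)
[Jacobi] macro 3: S0 reads c1=1 → after 3×micro: 1; S1 reads c0=1 → after 2×micro: -1 ⇒ (c0=1, c1=-1)
[Jacobi] macro 4: S0 reads c1=-1 → after 3×micro: 0; S1 reads c0=1 → after 2×micro: -1 ⇒ (c0=0, c1=-1)
[Jacobi] macro 5: S0 reads c1=-1 → after 3×micro: 0; S1 reads c0=0 → after 2×micro: 1 ⇒ (c0=0, c1=1)
[Jacobi] macro 6: S0 reads c1=1 → after 3×micro: 1; S1 reads c0=0 → after 2×micro: 1 ⇒ (c0=1, c1=1)
[Jacobi] macro 7: S0 reads c1=1 → after 3×micro: 1; S1 reads c0=1 → after 2×micro: -1 ⇒ (c0=1, c1=-1)
[Gauss-Seidel] macro 1: S0 reads c1=0 → after 3×micro: 4; S1 reads c0=4 → after 2×micro: 1 ⇒ (c0=4, c1=1)
[Gauss-Seidel] macro 2: S0 reads c1=1 → after 3×micro: 1; S1 reads c0=1 → after 2×micro: -1 ⇒ (c0=1, c1=-1)
[Gauss-Seidel] macro 3: S0 reads c1=-1 → after 3×micro: 0; S1 reads c0=0 → after 2×micro: 1 ⇒ (c0=0, c1=1)
[Gauss-Seidel] macro 4: S0 reads c1=1 → after 3×micro: 1; S1 reads c0=1 → after 2×micro: -1 ⇒ (c0=1, c1=-1)
[Gauss-Seidel] macro 5: S0 reads c1=-1 → after 3×micro: 0; S1 reads c0=0 → after 2×micro: 1 ⇒ (c0=0, c1=1)
[Gauss-Seidel] macro 6: S0 reads c1=1 → after 3×micro: 1; S1 reads c0=1 → after 2×micro: -1 ⇒ (c0=1, c1=-1)
[Gauss-Seidel] macro 7: S0 reads c1=-1 → after 3×micro: 0; S1 reads c0=0 → after 2×micro: 1 ⇒ (c0=0, c1=1)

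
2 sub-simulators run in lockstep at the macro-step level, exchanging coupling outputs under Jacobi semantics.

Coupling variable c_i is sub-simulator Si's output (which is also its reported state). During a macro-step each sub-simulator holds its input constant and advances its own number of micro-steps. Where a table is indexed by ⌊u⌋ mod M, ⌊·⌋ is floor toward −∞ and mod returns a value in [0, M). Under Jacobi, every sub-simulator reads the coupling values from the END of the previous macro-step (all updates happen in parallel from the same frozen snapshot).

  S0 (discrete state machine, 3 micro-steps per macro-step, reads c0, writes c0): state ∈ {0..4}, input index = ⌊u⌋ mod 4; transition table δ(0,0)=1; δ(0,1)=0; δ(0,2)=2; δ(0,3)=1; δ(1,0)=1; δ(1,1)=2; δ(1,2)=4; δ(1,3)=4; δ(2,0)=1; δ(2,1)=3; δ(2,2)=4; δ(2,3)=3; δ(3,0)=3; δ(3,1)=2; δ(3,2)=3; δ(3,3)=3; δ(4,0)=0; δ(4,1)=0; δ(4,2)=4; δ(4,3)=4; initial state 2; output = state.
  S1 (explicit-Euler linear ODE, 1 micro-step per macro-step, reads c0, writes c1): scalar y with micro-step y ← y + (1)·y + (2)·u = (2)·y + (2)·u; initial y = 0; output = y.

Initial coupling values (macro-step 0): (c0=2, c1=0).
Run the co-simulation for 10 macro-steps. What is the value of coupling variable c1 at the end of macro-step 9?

macro 1: S0 reads c0=2 → after 3×micro: 4; S1 reads c0=2 → after 1×micro: 4 ⇒ (c0=4, c1=4)
macro 2: S0 reads c0=4 → after 3×micro: 1; S1 reads c0=4 → after 1×micro: 16 ⇒ (c0=1, c1=16)
macro 3: S0 reads c0=1 → after 3×micro: 2; S1 reads c0=1 → after 1×micro: 34 ⇒ (c0=2, c1=34)
macro 4: S0 reads c0=2 → after 3×micro: 4; S1 reads c0=2 → after 1×micro: 72 ⇒ (c0=4, c1=72)
macro 5: S0 reads c0=4 → after 3×micro: 1; S1 reads c0=4 → after 1×micro: 152 ⇒ (c0=1, c1=152)
macro 6: S0 reads c0=1 → after 3×micro: 2; S1 reads c0=1 → after 1×micro: 306 ⇒ (c0=2, c1=306)
macro 7: S0 reads c0=2 → after 3×micro: 4; S1 reads c0=2 → after 1×micro: 616 ⇒ (c0=4, c1=616)
macro 8: S0 reads c0=4 → after 3×micro: 1; S1 reads c0=4 → after 1×micro: 1240 ⇒ (c0=1, c1=1240)
macro 9: S0 reads c0=1 → after 3×micro: 2; S1 reads c0=1 → after 1×micro: 2482 ⇒ (c0=2, c1=2482)
macro 10: S0 reads c0=2 → after 3×micro: 4; S1 reads c0=2 → after 1×micro: 4968 ⇒ (c0=4, c1=4968)

c1 at macro-step 9 = 2482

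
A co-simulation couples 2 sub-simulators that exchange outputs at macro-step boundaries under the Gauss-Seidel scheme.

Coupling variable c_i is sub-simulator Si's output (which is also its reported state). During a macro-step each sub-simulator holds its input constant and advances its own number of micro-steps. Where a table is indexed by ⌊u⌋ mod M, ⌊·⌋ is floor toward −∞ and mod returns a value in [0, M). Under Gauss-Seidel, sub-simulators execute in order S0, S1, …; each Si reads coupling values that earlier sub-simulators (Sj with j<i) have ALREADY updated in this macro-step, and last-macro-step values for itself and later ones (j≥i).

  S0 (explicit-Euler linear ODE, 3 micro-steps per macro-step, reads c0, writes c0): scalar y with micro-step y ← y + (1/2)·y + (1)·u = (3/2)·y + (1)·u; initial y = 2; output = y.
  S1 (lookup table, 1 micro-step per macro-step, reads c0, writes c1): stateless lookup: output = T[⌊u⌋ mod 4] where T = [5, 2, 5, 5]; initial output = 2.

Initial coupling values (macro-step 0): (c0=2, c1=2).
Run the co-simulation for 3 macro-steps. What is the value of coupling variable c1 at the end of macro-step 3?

macro 1: S0 reads c0=2 → after 3×micro: 65/4; S1 reads c0=65/4 → after 1×micro: 5 ⇒ (c0=65/4, c1=5)
macro 2: S0 reads c0=65/4 → after 3×micro: 4225/32; S1 reads c0=4225/32 → after 1×micro: 5 ⇒ (c0=4225/32, c1=5)
macro 3: S0 reads c0=4225/32 → after 3×micro: 274625/256; S1 reads c0=274625/256 → after 1×micro: 5 ⇒ (c0=274625/256, c1=5)

c1 at macro-step 3 = 5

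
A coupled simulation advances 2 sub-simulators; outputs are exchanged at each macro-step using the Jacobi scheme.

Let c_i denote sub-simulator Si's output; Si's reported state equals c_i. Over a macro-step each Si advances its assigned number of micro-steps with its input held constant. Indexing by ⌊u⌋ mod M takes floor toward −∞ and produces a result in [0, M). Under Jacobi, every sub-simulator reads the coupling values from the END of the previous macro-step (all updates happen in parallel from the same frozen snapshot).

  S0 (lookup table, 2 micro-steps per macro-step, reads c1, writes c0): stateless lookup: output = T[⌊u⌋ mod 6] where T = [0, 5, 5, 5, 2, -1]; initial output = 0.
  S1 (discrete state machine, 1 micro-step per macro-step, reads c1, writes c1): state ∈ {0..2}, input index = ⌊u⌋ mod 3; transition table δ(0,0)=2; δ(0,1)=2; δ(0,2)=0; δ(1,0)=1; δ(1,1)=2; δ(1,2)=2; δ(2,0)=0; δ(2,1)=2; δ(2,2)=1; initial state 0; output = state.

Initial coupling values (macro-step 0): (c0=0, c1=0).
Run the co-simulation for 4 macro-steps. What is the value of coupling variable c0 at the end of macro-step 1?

macro 1: S0 reads c1=0 → after 2×micro: 0; S1 reads c1=0 → after 1×micro: 2 ⇒ (c0=0, c1=2)
macro 2: S0 reads c1=2 → after 2×micro: 5; S1 reads c1=2 → after 1×micro: 1 ⇒ (c0=5, c1=1)
macro 3: S0 reads c1=1 → after 2×micro: 5; S1 reads c1=1 → after 1×micro: 2 ⇒ (c0=5, c1=2)
macro 4: S0 reads c1=2 → after 2×micro: 5; S1 reads c1=2 → after 1×micro: 1 ⇒ (c0=5, c1=1)

c0 at macro-step 1 = 0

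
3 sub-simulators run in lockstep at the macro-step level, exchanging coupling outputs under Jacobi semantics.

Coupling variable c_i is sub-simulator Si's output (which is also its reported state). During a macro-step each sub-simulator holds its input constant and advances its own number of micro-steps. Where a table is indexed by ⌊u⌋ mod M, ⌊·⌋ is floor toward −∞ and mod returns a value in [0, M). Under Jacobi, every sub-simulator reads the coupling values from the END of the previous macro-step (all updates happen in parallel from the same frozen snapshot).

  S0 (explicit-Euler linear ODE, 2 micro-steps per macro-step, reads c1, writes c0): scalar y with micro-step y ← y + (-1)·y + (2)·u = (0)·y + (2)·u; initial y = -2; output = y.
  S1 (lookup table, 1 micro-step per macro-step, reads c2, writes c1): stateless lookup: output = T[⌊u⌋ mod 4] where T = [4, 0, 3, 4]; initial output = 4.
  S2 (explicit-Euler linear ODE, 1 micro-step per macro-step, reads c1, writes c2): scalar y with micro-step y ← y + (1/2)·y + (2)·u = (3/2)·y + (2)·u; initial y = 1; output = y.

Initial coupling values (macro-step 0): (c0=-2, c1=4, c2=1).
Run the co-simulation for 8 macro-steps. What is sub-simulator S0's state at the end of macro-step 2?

S0 state at macro-step 2 = 0

macro 1: S0 reads c1=4 → after 2×micro: 8; S1 reads c2=1 → after 1×micro: 0; S2 reads c1=4 → after 1×micro: 19/2 ⇒ (c0=8, c1=0, c2=19/2)
macro 2: S0 reads c1=0 → after 2×micro: 0; S1 reads c2=19/2 → after 1×micro: 0; S2 reads c1=0 → after 1×micro: 57/4 ⇒ (c0=0, c1=0, c2=57/4)
macro 3: S0 reads c1=0 → after 2×micro: 0; S1 reads c2=57/4 → after 1×micro: 3; S2 reads c1=0 → after 1×micro: 171/8 ⇒ (c0=0, c1=3, c2=171/8)
macro 4: S0 reads c1=3 → after 2×micro: 6; S1 reads c2=171/8 → after 1×micro: 0; S2 reads c1=3 → after 1×micro: 609/16 ⇒ (c0=6, c1=0, c2=609/16)
macro 5: S0 reads c1=0 → after 2×micro: 0; S1 reads c2=609/16 → after 1×micro: 3; S2 reads c1=0 → after 1×micro: 1827/32 ⇒ (c0=0, c1=3, c2=1827/32)
macro 6: S0 reads c1=3 → after 2×micro: 6; S1 reads c2=1827/32 → after 1×micro: 0; S2 reads c1=3 → after 1×micro: 5865/64 ⇒ (c0=6, c1=0, c2=5865/64)
macro 7: S0 reads c1=0 → after 2×micro: 0; S1 reads c2=5865/64 → after 1×micro: 4; S2 reads c1=0 → after 1×micro: 17595/128 ⇒ (c0=0, c1=4, c2=17595/128)
macro 8: S0 reads c1=4 → after 2×micro: 8; S1 reads c2=17595/128 → after 1×micro: 0; S2 reads c1=4 → after 1×micro: 54833/256 ⇒ (c0=8, c1=0, c2=54833/256)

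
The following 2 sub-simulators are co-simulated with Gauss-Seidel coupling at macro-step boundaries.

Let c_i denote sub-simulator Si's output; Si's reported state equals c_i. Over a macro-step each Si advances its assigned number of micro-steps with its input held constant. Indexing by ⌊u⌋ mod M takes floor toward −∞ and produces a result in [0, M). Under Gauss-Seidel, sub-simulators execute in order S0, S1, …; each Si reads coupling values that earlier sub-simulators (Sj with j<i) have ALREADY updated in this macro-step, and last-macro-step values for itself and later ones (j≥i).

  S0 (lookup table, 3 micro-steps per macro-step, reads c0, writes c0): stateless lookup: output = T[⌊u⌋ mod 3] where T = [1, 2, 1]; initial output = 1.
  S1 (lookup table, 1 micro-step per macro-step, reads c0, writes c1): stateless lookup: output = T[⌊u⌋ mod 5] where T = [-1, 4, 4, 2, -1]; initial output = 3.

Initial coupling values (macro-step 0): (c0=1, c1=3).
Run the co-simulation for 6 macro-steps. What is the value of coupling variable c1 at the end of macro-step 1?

c1 at macro-step 1 = 4

macro 1: S0 reads c0=1 → after 3×micro: 2; S1 reads c0=2 → after 1×micro: 4 ⇒ (c0=2, c1=4)
macro 2: S0 reads c0=2 → after 3×micro: 1; S1 reads c0=1 → after 1×micro: 4 ⇒ (c0=1, c1=4)
macro 3: S0 reads c0=1 → after 3×micro: 2; S1 reads c0=2 → after 1×micro: 4 ⇒ (c0=2, c1=4)
macro 4: S0 reads c0=2 → after 3×micro: 1; S1 reads c0=1 → after 1×micro: 4 ⇒ (c0=1, c1=4)
macro 5: S0 reads c0=1 → after 3×micro: 2; S1 reads c0=2 → after 1×micro: 4 ⇒ (c0=2, c1=4)
macro 6: S0 reads c0=2 → after 3×micro: 1; S1 reads c0=1 → after 1×micro: 4 ⇒ (c0=1, c1=4)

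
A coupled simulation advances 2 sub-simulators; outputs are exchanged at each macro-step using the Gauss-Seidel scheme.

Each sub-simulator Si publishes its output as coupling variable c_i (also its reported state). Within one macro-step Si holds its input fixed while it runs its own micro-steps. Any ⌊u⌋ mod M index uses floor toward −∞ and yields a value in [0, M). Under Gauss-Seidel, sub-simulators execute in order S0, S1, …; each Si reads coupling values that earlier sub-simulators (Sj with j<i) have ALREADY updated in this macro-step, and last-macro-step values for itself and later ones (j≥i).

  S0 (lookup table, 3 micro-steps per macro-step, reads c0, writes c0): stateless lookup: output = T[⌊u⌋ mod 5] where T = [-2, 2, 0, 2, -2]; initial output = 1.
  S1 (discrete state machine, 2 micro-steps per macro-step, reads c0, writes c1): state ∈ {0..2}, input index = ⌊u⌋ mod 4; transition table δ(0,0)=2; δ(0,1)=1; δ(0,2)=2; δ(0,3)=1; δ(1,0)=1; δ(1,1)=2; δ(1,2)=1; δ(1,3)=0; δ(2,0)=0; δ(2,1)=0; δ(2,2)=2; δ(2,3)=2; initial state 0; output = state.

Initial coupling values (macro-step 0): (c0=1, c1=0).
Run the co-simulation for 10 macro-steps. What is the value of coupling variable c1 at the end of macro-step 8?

macro 1: S0 reads c0=1 → after 3×micro: 2; S1 reads c0=2 → after 2×micro: 2 ⇒ (c0=2, c1=2)
macro 2: S0 reads c0=2 → after 3×micro: 0; S1 reads c0=0 → after 2×micro: 2 ⇒ (c0=0, c1=2)
macro 3: S0 reads c0=0 → after 3×micro: -2; S1 reads c0=-2 → after 2×micro: 2 ⇒ (c0=-2, c1=2)
macro 4: S0 reads c0=-2 → after 3×micro: 2; S1 reads c0=2 → after 2×micro: 2 ⇒ (c0=2, c1=2)
macro 5: S0 reads c0=2 → after 3×micro: 0; S1 reads c0=0 → after 2×micro: 2 ⇒ (c0=0, c1=2)
macro 6: S0 reads c0=0 → after 3×micro: -2; S1 reads c0=-2 → after 2×micro: 2 ⇒ (c0=-2, c1=2)
macro 7: S0 reads c0=-2 → after 3×micro: 2; S1 reads c0=2 → after 2×micro: 2 ⇒ (c0=2, c1=2)
macro 8: S0 reads c0=2 → after 3×micro: 0; S1 reads c0=0 → after 2×micro: 2 ⇒ (c0=0, c1=2)
macro 9: S0 reads c0=0 → after 3×micro: -2; S1 reads c0=-2 → after 2×micro: 2 ⇒ (c0=-2, c1=2)
macro 10: S0 reads c0=-2 → after 3×micro: 2; S1 reads c0=2 → after 2×micro: 2 ⇒ (c0=2, c1=2)

c1 at macro-step 8 = 2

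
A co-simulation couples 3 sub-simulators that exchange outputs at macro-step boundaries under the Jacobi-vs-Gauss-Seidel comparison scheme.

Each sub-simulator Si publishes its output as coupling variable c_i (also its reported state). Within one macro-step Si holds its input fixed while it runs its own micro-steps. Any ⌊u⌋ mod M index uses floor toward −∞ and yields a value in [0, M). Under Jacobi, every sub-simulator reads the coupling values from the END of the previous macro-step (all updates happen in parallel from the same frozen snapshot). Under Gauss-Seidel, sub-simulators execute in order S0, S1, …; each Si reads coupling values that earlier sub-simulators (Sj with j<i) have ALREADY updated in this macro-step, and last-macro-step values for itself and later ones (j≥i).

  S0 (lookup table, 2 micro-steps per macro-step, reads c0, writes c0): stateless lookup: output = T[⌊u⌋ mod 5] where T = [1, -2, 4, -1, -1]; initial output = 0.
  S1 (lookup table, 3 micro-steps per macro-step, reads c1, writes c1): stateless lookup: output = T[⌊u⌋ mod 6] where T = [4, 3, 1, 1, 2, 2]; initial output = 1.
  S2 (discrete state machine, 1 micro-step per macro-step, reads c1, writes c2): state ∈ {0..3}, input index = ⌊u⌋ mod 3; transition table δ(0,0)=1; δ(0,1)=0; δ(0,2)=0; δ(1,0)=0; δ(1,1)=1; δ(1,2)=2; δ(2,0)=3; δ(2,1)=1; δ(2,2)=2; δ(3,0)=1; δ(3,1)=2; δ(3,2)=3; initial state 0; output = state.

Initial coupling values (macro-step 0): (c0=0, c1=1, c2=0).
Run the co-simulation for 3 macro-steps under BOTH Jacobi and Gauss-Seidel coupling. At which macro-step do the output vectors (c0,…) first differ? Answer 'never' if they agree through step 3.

[Jacobi] macro 1: S0 reads c0=0 → after 2×micro: 1; S1 reads c1=1 → after 3×micro: 3; S2 reads c1=1 → after 1×micro: 0 ⇒ (c0=1, c1=3, c2=0)
[Jacobi] macro 2: S0 reads c0=1 → after 2×micro: -2; S1 reads c1=3 → after 3×micro: 1; S2 reads c1=3 → after 1×micro: 1 ⇒ (c0=-2, c1=1, c2=1)
[Jacobi] macro 3: S0 reads c0=-2 → after 2×micro: -1; S1 reads c1=1 → after 3×micro: 3; S2 reads c1=1 → after 1×micro: 1 ⇒ (c0=-1, c1=3, c2=1)
[Gauss-Seidel] macro 1: S0 reads c0=0 → after 2×micro: 1; S1 reads c1=1 → after 3×micro: 3; S2 reads c1=3 → after 1×micro: 1 ⇒ (c0=1, c1=3, c2=1)
[Gauss-Seidel] macro 2: S0 reads c0=1 → after 2×micro: -2; S1 reads c1=3 → after 3×micro: 1; S2 reads c1=1 → after 1×micro: 1 ⇒ (c0=-2, c1=1, c2=1)
[Gauss-Seidel] macro 3: S0 reads c0=-2 → after 2×micro: -1; S1 reads c1=1 → after 3×micro: 3; S2 reads c1=3 → after 1×micro: 0 ⇒ (c0=-1, c1=3, c2=0)

first divergence at macro-step: 1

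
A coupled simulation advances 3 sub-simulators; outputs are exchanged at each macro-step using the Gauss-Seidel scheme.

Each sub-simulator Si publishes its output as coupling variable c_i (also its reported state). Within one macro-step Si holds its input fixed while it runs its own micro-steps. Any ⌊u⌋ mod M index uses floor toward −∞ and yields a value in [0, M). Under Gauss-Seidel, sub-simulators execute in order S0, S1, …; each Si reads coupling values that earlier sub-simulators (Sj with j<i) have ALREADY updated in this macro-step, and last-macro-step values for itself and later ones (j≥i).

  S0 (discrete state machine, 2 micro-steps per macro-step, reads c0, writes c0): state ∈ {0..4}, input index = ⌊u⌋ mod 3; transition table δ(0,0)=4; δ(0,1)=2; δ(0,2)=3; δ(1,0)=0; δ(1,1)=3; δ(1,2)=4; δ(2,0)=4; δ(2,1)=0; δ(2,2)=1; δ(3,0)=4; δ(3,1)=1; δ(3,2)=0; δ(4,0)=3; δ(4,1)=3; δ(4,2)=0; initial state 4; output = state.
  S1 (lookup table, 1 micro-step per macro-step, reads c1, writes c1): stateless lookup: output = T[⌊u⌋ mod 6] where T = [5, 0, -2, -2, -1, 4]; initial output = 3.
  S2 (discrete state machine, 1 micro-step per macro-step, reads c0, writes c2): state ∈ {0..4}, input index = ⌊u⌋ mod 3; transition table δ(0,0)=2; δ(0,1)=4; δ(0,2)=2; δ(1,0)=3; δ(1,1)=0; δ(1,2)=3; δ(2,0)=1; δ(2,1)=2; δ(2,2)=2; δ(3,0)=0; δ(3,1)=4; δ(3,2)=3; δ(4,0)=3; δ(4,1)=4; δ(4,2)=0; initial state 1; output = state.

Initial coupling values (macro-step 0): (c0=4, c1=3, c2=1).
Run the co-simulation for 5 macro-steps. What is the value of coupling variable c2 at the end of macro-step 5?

macro 1: S0 reads c0=4 → after 2×micro: 1; S1 reads c1=3 → after 1×micro: -2; S2 reads c0=1 → after 1×micro: 0 ⇒ (c0=1, c1=-2, c2=0)
macro 2: S0 reads c0=1 → after 2×micro: 1; S1 reads c1=-2 → after 1×micro: -1; S2 reads c0=1 → after 1×micro: 4 ⇒ (c0=1, c1=-1, c2=4)
macro 3: S0 reads c0=1 → after 2×micro: 1; S1 reads c1=-1 → after 1×micro: 4; S2 reads c0=1 → after 1×micro: 4 ⇒ (c0=1, c1=4, c2=4)
macro 4: S0 reads c0=1 → after 2×micro: 1; S1 reads c1=4 → after 1×micro: -1; S2 reads c0=1 → after 1×micro: 4 ⇒ (c0=1, c1=-1, c2=4)
macro 5: S0 reads c0=1 → after 2×micro: 1; S1 reads c1=-1 → after 1×micro: 4; S2 reads c0=1 → after 1×micro: 4 ⇒ (c0=1, c1=4, c2=4)

c2 at macro-step 5 = 4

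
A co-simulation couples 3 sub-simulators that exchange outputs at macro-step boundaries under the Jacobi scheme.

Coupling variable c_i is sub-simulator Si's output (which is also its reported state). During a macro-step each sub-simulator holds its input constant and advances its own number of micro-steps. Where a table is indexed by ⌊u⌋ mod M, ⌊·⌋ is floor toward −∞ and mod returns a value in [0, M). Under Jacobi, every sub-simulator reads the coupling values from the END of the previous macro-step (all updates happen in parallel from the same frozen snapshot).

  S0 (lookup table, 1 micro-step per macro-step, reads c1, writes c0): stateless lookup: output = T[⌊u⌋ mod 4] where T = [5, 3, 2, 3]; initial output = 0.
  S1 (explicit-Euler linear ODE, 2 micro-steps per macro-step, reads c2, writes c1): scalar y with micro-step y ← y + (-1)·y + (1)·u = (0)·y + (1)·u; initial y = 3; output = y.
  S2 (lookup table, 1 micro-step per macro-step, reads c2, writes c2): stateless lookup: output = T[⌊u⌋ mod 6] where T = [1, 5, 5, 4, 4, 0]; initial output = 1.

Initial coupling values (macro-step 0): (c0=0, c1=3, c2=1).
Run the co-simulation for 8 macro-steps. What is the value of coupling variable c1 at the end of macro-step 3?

c1 at macro-step 3 = 0

macro 1: S0 reads c1=3 → after 1×micro: 3; S1 reads c2=1 → after 2×micro: 1; S2 reads c2=1 → after 1×micro: 5 ⇒ (c0=3, c1=1, c2=5)
macro 2: S0 reads c1=1 → after 1×micro: 3; S1 reads c2=5 → after 2×micro: 5; S2 reads c2=5 → after 1×micro: 0 ⇒ (c0=3, c1=5, c2=0)
macro 3: S0 reads c1=5 → after 1×micro: 3; S1 reads c2=0 → after 2×micro: 0; S2 reads c2=0 → after 1×micro: 1 ⇒ (c0=3, c1=0, c2=1)
macro 4: S0 reads c1=0 → after 1×micro: 5; S1 reads c2=1 → after 2×micro: 1; S2 reads c2=1 → after 1×micro: 5 ⇒ (c0=5, c1=1, c2=5)
macro 5: S0 reads c1=1 → after 1×micro: 3; S1 reads c2=5 → after 2×micro: 5; S2 reads c2=5 → after 1×micro: 0 ⇒ (c0=3, c1=5, c2=0)
macro 6: S0 reads c1=5 → after 1×micro: 3; S1 reads c2=0 → after 2×micro: 0; S2 reads c2=0 → after 1×micro: 1 ⇒ (c0=3, c1=0, c2=1)
macro 7: S0 reads c1=0 → after 1×micro: 5; S1 reads c2=1 → after 2×micro: 1; S2 reads c2=1 → after 1×micro: 5 ⇒ (c0=5, c1=1, c2=5)
macro 8: S0 reads c1=1 → after 1×micro: 3; S1 reads c2=5 → after 2×micro: 5; S2 reads c2=5 → after 1×micro: 0 ⇒ (c0=3, c1=5, c2=0)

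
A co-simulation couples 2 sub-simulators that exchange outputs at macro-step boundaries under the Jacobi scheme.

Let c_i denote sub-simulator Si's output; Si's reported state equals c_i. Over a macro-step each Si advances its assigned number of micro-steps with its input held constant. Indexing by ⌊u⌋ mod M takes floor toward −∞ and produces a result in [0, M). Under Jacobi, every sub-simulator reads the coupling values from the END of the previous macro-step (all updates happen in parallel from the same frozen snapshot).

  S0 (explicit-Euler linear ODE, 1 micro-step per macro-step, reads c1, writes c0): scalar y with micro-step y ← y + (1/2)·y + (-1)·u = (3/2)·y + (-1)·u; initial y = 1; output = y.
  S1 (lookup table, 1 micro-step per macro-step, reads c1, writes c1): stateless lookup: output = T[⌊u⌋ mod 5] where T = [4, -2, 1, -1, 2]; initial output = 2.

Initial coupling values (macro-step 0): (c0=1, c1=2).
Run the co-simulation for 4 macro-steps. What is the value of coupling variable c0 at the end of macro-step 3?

c0 at macro-step 3 = -5/8

macro 1: S0 reads c1=2 → after 1×micro: -1/2; S1 reads c1=2 → after 1×micro: 1 ⇒ (c0=-1/2, c1=1)
macro 2: S0 reads c1=1 → after 1×micro: -7/4; S1 reads c1=1 → after 1×micro: -2 ⇒ (c0=-7/4, c1=-2)
macro 3: S0 reads c1=-2 → after 1×micro: -5/8; S1 reads c1=-2 → after 1×micro: -1 ⇒ (c0=-5/8, c1=-1)
macro 4: S0 reads c1=-1 → after 1×micro: 1/16; S1 reads c1=-1 → after 1×micro: 2 ⇒ (c0=1/16, c1=2)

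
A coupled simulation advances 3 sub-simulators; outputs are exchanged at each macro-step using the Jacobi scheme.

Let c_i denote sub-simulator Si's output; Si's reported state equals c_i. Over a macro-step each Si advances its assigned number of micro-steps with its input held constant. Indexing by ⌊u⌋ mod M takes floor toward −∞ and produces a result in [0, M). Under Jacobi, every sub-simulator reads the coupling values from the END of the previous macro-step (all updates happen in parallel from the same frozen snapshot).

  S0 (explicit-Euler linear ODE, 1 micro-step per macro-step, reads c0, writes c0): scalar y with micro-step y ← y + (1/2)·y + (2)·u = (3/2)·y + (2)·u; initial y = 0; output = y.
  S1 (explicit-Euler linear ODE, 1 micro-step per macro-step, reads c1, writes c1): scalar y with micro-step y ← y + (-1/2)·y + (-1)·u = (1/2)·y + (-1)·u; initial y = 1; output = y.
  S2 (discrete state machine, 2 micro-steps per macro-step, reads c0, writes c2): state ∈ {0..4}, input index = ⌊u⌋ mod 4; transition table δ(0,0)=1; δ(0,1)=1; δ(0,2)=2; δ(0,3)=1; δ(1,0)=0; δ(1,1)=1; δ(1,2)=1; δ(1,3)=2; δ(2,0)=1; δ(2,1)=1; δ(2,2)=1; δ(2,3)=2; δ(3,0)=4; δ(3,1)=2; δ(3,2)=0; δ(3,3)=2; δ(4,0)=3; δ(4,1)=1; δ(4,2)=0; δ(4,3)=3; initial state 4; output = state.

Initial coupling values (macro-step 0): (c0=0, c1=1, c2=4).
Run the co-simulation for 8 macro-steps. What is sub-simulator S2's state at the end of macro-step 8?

macro 1: S0 reads c0=0 → after 1×micro: 0; S1 reads c1=1 → after 1×micro: -1/2; S2 reads c0=0 → after 2×micro: 4 ⇒ (c0=0, c1=-1/2, c2=4)
macro 2: S0 reads c0=0 → after 1×micro: 0; S1 reads c1=-1/2 → after 1×micro: 1/4; S2 reads c0=0 → after 2×micro: 4 ⇒ (c0=0, c1=1/4, c2=4)
macro 3: S0 reads c0=0 → after 1×micro: 0; S1 reads c1=1/4 → after 1×micro: -1/8; S2 reads c0=0 → after 2×micro: 4 ⇒ (c0=0, c1=-1/8, c2=4)
macro 4: S0 reads c0=0 → after 1×micro: 0; S1 reads c1=-1/8 → after 1×micro: 1/16; S2 reads c0=0 → after 2×micro: 4 ⇒ (c0=0, c1=1/16, c2=4)
macro 5: S0 reads c0=0 → after 1×micro: 0; S1 reads c1=1/16 → after 1×micro: -1/32; S2 reads c0=0 → after 2×micro: 4 ⇒ (c0=0, c1=-1/32, c2=4)
macro 6: S0 reads c0=0 → after 1×micro: 0; S1 reads c1=-1/32 → after 1×micro: 1/64; S2 reads c0=0 → after 2×micro: 4 ⇒ (c0=0, c1=1/64, c2=4)
macro 7: S0 reads c0=0 → after 1×micro: 0; S1 reads c1=1/64 → after 1×micro: -1/128; S2 reads c0=0 → after 2×micro: 4 ⇒ (c0=0, c1=-1/128, c2=4)
macro 8: S0 reads c0=0 → after 1×micro: 0; S1 reads c1=-1/128 → after 1×micro: 1/256; S2 reads c0=0 → after 2×micro: 4 ⇒ (c0=0, c1=1/256, c2=4)

S2 state at macro-step 8 = 4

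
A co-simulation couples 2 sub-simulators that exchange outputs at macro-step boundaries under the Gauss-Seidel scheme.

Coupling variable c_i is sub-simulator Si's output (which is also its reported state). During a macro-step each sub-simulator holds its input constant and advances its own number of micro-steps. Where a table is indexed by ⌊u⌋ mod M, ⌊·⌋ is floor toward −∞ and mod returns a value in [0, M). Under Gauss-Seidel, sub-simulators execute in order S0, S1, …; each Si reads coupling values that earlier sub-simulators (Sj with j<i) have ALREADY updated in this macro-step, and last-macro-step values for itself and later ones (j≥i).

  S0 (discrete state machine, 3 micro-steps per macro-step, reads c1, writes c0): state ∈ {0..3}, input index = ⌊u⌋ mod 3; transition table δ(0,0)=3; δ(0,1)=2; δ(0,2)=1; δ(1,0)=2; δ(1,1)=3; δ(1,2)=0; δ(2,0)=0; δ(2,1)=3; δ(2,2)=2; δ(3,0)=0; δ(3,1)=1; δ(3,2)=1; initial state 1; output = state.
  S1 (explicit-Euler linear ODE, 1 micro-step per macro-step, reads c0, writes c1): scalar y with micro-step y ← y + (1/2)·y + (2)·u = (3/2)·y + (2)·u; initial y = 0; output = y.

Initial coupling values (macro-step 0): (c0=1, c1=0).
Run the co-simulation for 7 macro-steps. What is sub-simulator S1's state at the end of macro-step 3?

macro 1: S0 reads c1=0 → after 3×micro: 3; S1 reads c0=3 → after 1×micro: 6 ⇒ (c0=3, c1=6)
macro 2: S0 reads c1=6 → after 3×micro: 0; S1 reads c0=0 → after 1×micro: 9 ⇒ (c0=0, c1=9)
macro 3: S0 reads c1=9 → after 3×micro: 3; S1 reads c0=3 → after 1×micro: 39/2 ⇒ (c0=3, c1=39/2)
macro 4: S0 reads c1=39/2 → after 3×micro: 1; S1 reads c0=1 → after 1×micro: 125/4 ⇒ (c0=1, c1=125/4)
macro 5: S0 reads c1=125/4 → after 3×micro: 3; S1 reads c0=3 → after 1×micro: 423/8 ⇒ (c0=3, c1=423/8)
macro 6: S0 reads c1=423/8 → after 3×micro: 1; S1 reads c0=1 → after 1×micro: 1301/16 ⇒ (c0=1, c1=1301/16)
macro 7: S0 reads c1=1301/16 → after 3×micro: 3; S1 reads c0=3 → after 1×micro: 4095/32 ⇒ (c0=3, c1=4095/32)

S1 state at macro-step 3 = 39/2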